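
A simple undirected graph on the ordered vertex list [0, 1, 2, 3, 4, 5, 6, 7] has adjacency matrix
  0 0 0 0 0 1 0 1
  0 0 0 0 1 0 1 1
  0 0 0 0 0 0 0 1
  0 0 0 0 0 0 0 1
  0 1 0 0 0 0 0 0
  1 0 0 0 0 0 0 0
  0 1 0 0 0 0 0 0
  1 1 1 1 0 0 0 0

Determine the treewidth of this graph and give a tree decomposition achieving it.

Treewidth 1.
One optimal decomposition is:
Bags: B1 = {2, 7}  B2 = {1, 7}  B3 = {0, 7}  B4 = {1, 6}  B5 = {1, 4}  B6 = {0, 5}  B7 = {3, 7}
Tree: B1–B2, B2–B3, B2–B4, B2–B5, B3–B6, B1–B7

Each bag holds 2 vertices, so the decomposition has width 1, which upper-bounds the treewidth. Any graph with an edge has treewidth ≥ 1, and G has the edge 2–7. Combining the bounds, tw(G) = 1.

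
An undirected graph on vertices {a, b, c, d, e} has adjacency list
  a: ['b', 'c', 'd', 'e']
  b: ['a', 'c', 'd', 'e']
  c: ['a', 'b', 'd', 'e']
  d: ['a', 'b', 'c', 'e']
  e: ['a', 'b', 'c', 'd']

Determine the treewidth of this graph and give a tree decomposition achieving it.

Treewidth 4.
Bags: B1 = {a, b, c, d, e}
Tree: (single bag)

A single bag containing all 5 vertices is trivially a valid decomposition of width 4. For the lower bound, the 5 vertices {a, b, c, d, e} are pairwise adjacent, and any tree decomposition puts a clique entirely inside one bag — forcing width ≥ 4. Therefore the treewidth is 4.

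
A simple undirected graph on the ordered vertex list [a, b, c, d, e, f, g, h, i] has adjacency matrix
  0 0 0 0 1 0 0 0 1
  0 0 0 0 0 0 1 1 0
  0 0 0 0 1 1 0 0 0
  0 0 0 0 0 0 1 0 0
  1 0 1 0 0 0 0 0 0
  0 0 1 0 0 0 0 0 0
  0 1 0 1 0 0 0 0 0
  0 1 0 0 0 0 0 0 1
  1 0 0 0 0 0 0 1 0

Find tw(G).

1

A width-1 tree decomposition is:
Bags: B1 = {c, f}  B2 = {c, e}  B3 = {a, e}  B4 = {a, i}  B5 = {h, i}  B6 = {b, h}  B7 = {b, g}  B8 = {d, g}
Tree: B1–B2, B2–B3, B3–B4, B4–B5, B5–B6, B6–B7, B7–B8
The largest bag has 2 vertices, giving width 1; this decomposition certifies tw(G) ≤ 1. Since G has at least one edge (e.g. f–c), it is not an edgeless graph, so tw(G) ≥ 1. The upper and lower bounds meet at 1, so that is the treewidth.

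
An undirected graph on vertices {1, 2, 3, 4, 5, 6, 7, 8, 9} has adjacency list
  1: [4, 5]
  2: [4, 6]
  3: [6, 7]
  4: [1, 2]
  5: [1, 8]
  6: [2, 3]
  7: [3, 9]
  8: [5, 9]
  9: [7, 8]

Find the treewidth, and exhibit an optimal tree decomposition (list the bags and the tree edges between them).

The largest bag has 3 vertices, giving width 2; this decomposition certifies tw(G) ≤ 2. The edges 8–5–1–4–2–6–3–7–9–8 form a cycle, so G is not a tree and its treewidth is at least 2. The upper and lower bounds meet at 2, so that is the treewidth.

Treewidth 2.
Bags: B1 = {1, 5, 8}  B2 = {1, 4, 8}  B3 = {2, 4, 8}  B4 = {2, 6, 8}  B5 = {3, 6, 8}  B6 = {3, 7, 8}  B7 = {7, 8, 9}
Tree: B1–B2, B2–B3, B3–B4, B4–B5, B5–B6, B6–B7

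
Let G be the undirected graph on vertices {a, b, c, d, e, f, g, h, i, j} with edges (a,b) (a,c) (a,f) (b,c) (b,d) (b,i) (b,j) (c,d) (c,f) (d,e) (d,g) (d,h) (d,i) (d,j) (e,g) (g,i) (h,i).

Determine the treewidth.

2

A width-2 tree decomposition is:
Bags: B1 = {b, d, i}  B2 = {b, d, j}  B3 = {b, c, d}  B4 = {a, b, c}  B5 = {d, g, i}  B6 = {d, h, i}  B7 = {a, c, f}  B8 = {d, e, g}
Tree: B1–B2, B2–B3, B3–B4, B1–B5, B5–B6, B4–B7, B5–B8
Each bag holds 3 vertices, so the decomposition has width 2, which upper-bounds the treewidth. On the other hand G contains the 3-clique {d, e, g}. A clique must lie in a single bag of any decomposition, so no decomposition can have width below 2. Hence tw(G) = 2 exactly.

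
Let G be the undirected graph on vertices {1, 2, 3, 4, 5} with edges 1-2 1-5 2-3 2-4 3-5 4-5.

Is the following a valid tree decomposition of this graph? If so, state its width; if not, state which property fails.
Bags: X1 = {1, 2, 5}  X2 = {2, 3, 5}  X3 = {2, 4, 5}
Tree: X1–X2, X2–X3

Vertex coverage: the bags together contain {1, 2, 3, 4, 5}, the full vertex set. Edge coverage: each edge of G has both endpoints in at least one bag. Running intersection: for every vertex, the bags containing it form a connected subtree. All three properties hold, so this is a valid tree decomposition of width max|bag| − 1 = 2, and hence tw(G) ≤ 2.

Yes; width 2.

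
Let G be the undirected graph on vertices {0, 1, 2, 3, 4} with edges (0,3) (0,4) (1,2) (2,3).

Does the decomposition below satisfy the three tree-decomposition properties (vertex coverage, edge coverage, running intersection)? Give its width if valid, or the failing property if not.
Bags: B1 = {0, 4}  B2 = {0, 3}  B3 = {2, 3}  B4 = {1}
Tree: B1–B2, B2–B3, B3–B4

A tree decomposition must satisfy three properties: every vertex lies in some bag; for every edge, both endpoints lie together in some bag; and for every vertex, the bags containing it form a connected subtree. Here edge (2,1) lies in no bag, so the decomposition is invalid.

No — edge (2,1) lies in no bag.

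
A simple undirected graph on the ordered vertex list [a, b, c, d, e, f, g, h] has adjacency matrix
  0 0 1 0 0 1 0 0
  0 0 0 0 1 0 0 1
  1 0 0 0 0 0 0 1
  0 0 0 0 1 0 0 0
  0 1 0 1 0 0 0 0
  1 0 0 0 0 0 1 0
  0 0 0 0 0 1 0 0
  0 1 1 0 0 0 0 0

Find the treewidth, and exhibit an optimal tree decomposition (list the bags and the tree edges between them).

Treewidth 1.
One such decomposition:
Bags: B1 = {f, g}  B2 = {a, f}  B3 = {a, c}  B4 = {c, h}  B5 = {b, h}  B6 = {b, e}  B7 = {d, e}
Tree: B1–B2, B2–B3, B3–B4, B4–B5, B5–B6, B6–B7

The largest bag has 2 vertices, giving width 1; this decomposition certifies tw(G) ≤ 1. G has an edge, so its treewidth is at least 1. The upper and lower bounds meet at 1, so that is the treewidth.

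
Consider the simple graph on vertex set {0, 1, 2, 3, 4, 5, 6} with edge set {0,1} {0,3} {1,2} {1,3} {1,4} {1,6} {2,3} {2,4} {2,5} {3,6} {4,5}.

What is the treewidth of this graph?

A width-2 tree decomposition is:
Bags: B1 = {1, 3, 6}  B2 = {1, 2, 3}  B3 = {1, 2, 4}  B4 = {2, 4, 5}  B5 = {0, 1, 3}
Tree: B1–B2, B2–B3, B3–B4, B2–B5
Each bag holds 3 vertices, so the decomposition has width 2, which upper-bounds the treewidth. Conversely, {0, 1, 3} is a clique of size 3, and the vertices of any clique must share a bag in every tree decomposition; so some bag has ≥ 3 vertices and tw(G) ≥ 2. Hence tw(G) = 2 exactly.

2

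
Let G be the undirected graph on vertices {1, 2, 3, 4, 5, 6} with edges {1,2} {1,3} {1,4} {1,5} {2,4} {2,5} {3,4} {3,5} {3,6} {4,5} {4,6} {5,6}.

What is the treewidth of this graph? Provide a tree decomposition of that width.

Treewidth 3.
One optimal decomposition is:
Bags: B1 = {1, 3, 4, 5}  B2 = {3, 4, 5, 6}  B3 = {1, 2, 4, 5}
Tree: B1–B2, B1–B3

Every bag has size at most 4, so the width is 4 − 1 = 3 and tw(G) ≤ 3. Conversely, {1, 2, 4, 5} is a clique of size 4, and the vertices of any clique must share a bag in every tree decomposition; so some bag has ≥ 4 vertices and tw(G) ≥ 3. Therefore the treewidth is 3.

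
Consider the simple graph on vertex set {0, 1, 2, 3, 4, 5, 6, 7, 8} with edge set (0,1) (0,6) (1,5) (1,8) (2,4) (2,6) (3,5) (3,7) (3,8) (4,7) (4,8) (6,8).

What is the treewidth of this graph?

3

A width-3 tree decomposition is:
Bags: B1 = {0, 1, 3, 5}  B2 = {0, 1, 3, 8}  B3 = {0, 3, 6, 8}  B4 = {3, 6, 7, 8}  B5 = {4, 6, 7, 8}  B6 = {2, 4, 6, 7}
Tree: B1–B2, B2–B3, B3–B4, B4–B5, B5–B6
Each bag holds 4 vertices, so the decomposition has width 3, which upper-bounds the treewidth. For the lower bound: the 4 vertex sets {0,1,5}, {3}, {8}, {2,4,6,7} are disjoint, each induces a connected subgraph, and every pair is joined by at least one edge of G. Contracting each set to a single vertex therefore yields K_{4} as a minor, and since treewidth is minor-monotone, tw(G) ≥ tw(K_{4}) = 3. The upper and lower bounds meet at 3, so that is the treewidth.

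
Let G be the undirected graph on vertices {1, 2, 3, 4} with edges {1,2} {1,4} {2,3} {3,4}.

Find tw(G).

A width-2 tree decomposition is:
Bags: B1 = {2, 3, 4}  B2 = {1, 2, 4}
Tree: B1–B2
Each bag holds 3 vertices, so the decomposition has width 2, which upper-bounds the treewidth. The edges 4–3–2–1–4 form a cycle, so G is not a tree and its treewidth is at least 2. Hence tw(G) = 2 exactly.

2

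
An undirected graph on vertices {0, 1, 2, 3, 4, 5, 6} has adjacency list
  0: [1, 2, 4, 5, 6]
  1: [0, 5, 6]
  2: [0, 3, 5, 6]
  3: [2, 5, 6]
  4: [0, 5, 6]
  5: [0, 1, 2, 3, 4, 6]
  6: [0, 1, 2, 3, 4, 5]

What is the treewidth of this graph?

3

A width-3 tree decomposition is:
Bags: B1 = {0, 1, 5, 6}  B2 = {0, 4, 5, 6}  B3 = {0, 2, 5, 6}  B4 = {2, 3, 5, 6}
Tree: B1–B2, B1–B3, B3–B4
Every bag has size at most 4, so the width is 4 − 1 = 3 and tw(G) ≤ 3. For the lower bound, the 4 vertices {0, 1, 5, 6} are pairwise adjacent, and any tree decomposition puts a clique entirely inside one bag — forcing width ≥ 3. Combining the bounds, tw(G) = 3.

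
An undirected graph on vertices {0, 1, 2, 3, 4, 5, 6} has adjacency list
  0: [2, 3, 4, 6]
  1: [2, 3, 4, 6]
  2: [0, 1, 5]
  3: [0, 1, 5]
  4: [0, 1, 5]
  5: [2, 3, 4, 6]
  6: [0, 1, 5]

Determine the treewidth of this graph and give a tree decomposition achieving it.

Treewidth 3.
One optimal decomposition is:
Bags: B1 = {0, 1, 4, 5}  B2 = {0, 1, 5, 6}  B3 = {0, 1, 2, 5}  B4 = {0, 1, 3, 5}
Tree: B1–B2, B2–B3, B3–B4

The largest bag has 4 vertices, giving width 3; this decomposition certifies tw(G) ≤ 3. For the lower bound: the 4 vertex sets {4,5}, {0,6}, {1}, {2} are disjoint, each induces a connected subgraph, and every pair is joined by at least one edge of G. Contracting each set to a single vertex therefore yields K_{4} as a minor, and since treewidth is minor-monotone, tw(G) ≥ tw(K_{4}) = 3. Combining the bounds, tw(G) = 3.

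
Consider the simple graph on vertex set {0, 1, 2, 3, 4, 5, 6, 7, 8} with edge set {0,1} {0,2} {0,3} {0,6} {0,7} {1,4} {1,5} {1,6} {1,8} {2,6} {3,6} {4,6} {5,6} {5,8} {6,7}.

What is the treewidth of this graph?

A width-2 tree decomposition is:
Bags: B1 = {0, 1, 6}  B2 = {1, 5, 6}  B3 = {0, 3, 6}  B4 = {0, 2, 6}  B5 = {0, 6, 7}  B6 = {1, 5, 8}  B7 = {1, 4, 6}
Tree: B1–B2, B1–B3, B3–B4, B3–B5, B2–B6, B2–B7
Every bag has size at most 3, so the width is 3 − 1 = 2 and tw(G) ≤ 2. On the other hand G contains the 3-clique {1, 5, 8}. A clique must lie in a single bag of any decomposition, so no decomposition can have width below 2. The upper and lower bounds meet at 2, so that is the treewidth.

2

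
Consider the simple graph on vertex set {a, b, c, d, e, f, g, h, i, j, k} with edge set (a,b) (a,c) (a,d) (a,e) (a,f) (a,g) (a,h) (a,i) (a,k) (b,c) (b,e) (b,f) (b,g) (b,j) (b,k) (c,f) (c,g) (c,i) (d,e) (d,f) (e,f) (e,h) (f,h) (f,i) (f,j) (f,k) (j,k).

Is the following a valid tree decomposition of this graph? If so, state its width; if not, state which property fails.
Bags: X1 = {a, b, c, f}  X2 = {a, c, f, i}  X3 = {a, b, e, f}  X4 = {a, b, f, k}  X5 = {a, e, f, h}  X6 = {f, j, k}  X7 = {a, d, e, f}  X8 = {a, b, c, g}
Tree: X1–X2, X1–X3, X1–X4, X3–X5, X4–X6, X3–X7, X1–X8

A tree decomposition must satisfy three properties: every vertex lies in some bag; for every edge, both endpoints lie together in some bag; and for every vertex, the bags containing it form a connected subtree. Here edge (b,j) lies in no bag, so the decomposition is invalid.

No — edge (b,j) lies in no bag.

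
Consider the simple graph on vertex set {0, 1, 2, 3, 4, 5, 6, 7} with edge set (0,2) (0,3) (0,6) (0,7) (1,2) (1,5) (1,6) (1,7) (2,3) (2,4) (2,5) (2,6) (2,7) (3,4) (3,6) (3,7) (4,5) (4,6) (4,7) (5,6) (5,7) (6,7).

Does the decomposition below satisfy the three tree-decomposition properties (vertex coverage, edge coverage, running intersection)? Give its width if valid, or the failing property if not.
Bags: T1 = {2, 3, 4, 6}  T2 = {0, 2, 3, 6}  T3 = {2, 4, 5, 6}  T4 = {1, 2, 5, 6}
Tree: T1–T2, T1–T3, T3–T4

A tree decomposition must satisfy three properties: every vertex lies in some bag; for every edge, both endpoints lie together in some bag; and for every vertex, the bags containing it form a connected subtree. Here vertex 7 appears in no bag, so the decomposition is invalid.

No — vertex 7 appears in no bag.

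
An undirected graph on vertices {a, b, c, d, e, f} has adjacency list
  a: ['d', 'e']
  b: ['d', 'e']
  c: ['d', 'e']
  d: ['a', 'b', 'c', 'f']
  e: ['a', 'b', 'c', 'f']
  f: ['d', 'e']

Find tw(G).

2

A width-2 tree decomposition is:
Bags: B1 = {b, d, e}  B2 = {c, d, e}  B3 = {d, e, f}  B4 = {a, d, e}
Tree: B1–B2, B2–B3, B3–B4
Each bag holds 3 vertices, so the decomposition has width 2, which upper-bounds the treewidth. Since e–b–d–c–e is a cycle in G, G is not acyclic. Forests are exactly the graphs of treewidth ≤ 1, so tw(G) ≥ 2. Therefore the treewidth is 2.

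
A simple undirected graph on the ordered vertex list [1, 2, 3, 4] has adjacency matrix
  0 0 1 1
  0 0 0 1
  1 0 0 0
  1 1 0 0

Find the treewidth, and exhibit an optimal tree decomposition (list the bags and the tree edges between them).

The largest bag has 2 vertices, giving width 1; this decomposition certifies tw(G) ≤ 1. Since G has at least one edge (e.g. 3–1), it is not an edgeless graph, so tw(G) ≥ 1. The upper and lower bounds meet at 1, so that is the treewidth.

Treewidth 1.
One optimal decomposition is:
Bags: B1 = {1, 3}  B2 = {1, 4}  B3 = {2, 4}
Tree: B1–B2, B2–B3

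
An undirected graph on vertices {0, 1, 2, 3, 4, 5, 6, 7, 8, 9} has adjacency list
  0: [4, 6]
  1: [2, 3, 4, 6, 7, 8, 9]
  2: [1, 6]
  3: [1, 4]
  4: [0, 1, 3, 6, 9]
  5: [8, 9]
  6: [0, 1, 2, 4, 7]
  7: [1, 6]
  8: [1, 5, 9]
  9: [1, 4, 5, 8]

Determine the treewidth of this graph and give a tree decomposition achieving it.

Treewidth 2.
One such decomposition:
Bags: B1 = {1, 8, 9}  B2 = {1, 4, 9}  B3 = {1, 4, 6}  B4 = {1, 2, 6}  B5 = {1, 6, 7}  B6 = {5, 8, 9}  B7 = {1, 3, 4}  B8 = {0, 4, 6}
Tree: B1–B2, B2–B3, B3–B4, B3–B5, B1–B6, B2–B7, B3–B8

Every bag has size at most 3, so the width is 3 − 1 = 2 and tw(G) ≤ 2. On the other hand G contains the 3-clique {0, 4, 6}. A clique must lie in a single bag of any decomposition, so no decomposition can have width below 2. The upper and lower bounds meet at 2, so that is the treewidth.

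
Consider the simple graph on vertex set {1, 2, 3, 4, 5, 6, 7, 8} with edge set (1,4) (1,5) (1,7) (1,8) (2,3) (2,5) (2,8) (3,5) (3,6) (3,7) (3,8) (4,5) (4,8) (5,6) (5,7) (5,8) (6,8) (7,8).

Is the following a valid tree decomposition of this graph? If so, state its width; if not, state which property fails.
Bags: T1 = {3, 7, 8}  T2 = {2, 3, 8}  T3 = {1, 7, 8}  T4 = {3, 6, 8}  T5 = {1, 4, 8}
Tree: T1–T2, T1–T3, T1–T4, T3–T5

No — vertex 5 appears in no bag.

A tree decomposition must satisfy three properties: every vertex lies in some bag; for every edge, both endpoints lie together in some bag; and for every vertex, the bags containing it form a connected subtree. Here vertex 5 appears in no bag, so the decomposition is invalid.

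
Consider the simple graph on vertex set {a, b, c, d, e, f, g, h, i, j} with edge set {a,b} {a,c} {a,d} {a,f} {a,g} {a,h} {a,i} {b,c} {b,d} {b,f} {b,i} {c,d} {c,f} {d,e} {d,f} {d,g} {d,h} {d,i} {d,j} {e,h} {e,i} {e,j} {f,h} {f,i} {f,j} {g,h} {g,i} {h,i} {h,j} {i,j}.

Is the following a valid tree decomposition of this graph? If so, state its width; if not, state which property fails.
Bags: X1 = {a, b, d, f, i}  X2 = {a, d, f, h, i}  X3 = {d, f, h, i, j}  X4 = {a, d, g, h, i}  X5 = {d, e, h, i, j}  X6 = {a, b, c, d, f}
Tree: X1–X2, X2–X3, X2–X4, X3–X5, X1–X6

Yes; width 4.

Checking the three conditions: (i) the bags cover all of {a, b, c, d, e, f, g, h, i, j}; (ii) for each edge, some bag contains both endpoints; (iii) the bags containing any fixed vertex form a subtree. All hold, so the decomposition is valid with width 5 − 1 = 4.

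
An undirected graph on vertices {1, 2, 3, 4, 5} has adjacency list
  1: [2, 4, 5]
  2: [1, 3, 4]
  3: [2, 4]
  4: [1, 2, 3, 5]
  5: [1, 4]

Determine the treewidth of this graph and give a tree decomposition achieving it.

Every bag has size at most 3, so the width is 3 − 1 = 2 and tw(G) ≤ 2. For the lower bound, the 3 vertices {1, 2, 4} are pairwise adjacent, and any tree decomposition puts a clique entirely inside one bag — forcing width ≥ 2. Therefore the treewidth is 2.

Treewidth 2.
One such decomposition:
Bags: B1 = {2, 3, 4}  B2 = {1, 2, 4}  B3 = {1, 4, 5}
Tree: B1–B2, B2–B3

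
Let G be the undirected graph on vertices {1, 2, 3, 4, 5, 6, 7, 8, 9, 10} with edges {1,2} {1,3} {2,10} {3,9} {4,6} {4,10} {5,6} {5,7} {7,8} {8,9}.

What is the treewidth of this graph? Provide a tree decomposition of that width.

Treewidth 2.
Bags: B1 = {1, 2, 10}  B2 = {1, 4, 10}  B3 = {1, 4, 6}  B4 = {1, 5, 6}  B5 = {1, 5, 7}  B6 = {1, 7, 8}  B7 = {1, 8, 9}  B8 = {1, 3, 9}
Tree: B1–B2, B2–B3, B3–B4, B4–B5, B5–B6, B6–B7, B7–B8

Each bag holds 3 vertices, so the decomposition has width 2, which upper-bounds the treewidth. Since 1–2–10–4–6–5–7–8–9–3–1 is a cycle in G, G is not acyclic. Forests are exactly the graphs of treewidth ≤ 1, so tw(G) ≥ 2. Hence tw(G) = 2 exactly.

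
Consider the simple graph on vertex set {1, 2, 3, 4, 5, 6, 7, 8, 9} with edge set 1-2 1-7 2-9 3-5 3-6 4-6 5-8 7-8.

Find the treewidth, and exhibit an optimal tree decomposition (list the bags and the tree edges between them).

Every bag has size at most 2, so the width is 2 − 1 = 1 and tw(G) ≤ 1. G has an edge, so its treewidth is at least 1. Combining the bounds, tw(G) = 1.

Treewidth 1.
One optimal decomposition is:
Bags: B1 = {2, 9}  B2 = {1, 2}  B3 = {1, 7}  B4 = {7, 8}  B5 = {5, 8}  B6 = {3, 5}  B7 = {3, 6}  B8 = {4, 6}
Tree: B1–B2, B2–B3, B3–B4, B4–B5, B5–B6, B6–B7, B7–B8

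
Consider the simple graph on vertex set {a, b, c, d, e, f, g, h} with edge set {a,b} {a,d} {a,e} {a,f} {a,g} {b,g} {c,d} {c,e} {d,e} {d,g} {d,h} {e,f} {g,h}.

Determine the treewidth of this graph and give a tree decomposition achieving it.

Treewidth 2.
One such decomposition:
Bags: B1 = {d, g, h}  B2 = {a, d, g}  B3 = {a, d, e}  B4 = {a, b, g}  B5 = {a, e, f}  B6 = {c, d, e}
Tree: B1–B2, B2–B3, B2–B4, B3–B5, B3–B6

Every bag has size at most 3, so the width is 3 − 1 = 2 and tw(G) ≤ 2. On the other hand G contains the 3-clique {d, g, h}. A clique must lie in a single bag of any decomposition, so no decomposition can have width below 2. Therefore the treewidth is 2.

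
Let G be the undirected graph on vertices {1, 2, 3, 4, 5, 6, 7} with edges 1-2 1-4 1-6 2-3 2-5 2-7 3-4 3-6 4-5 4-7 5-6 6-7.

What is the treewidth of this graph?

A width-3 tree decomposition is:
Bags: B1 = {1, 2, 4, 6}  B2 = {2, 3, 4, 6}  B3 = {2, 4, 5, 6}  B4 = {2, 4, 6, 7}
Tree: B1–B2, B2–B3, B3–B4
Each bag holds 4 vertices, so the decomposition has width 3, which upper-bounds the treewidth. For the lower bound: the 4 vertex sets {1,4}, {3,6}, {2}, {5} are disjoint, each induces a connected subgraph, and every pair is joined by at least one edge of G. Contracting each set to a single vertex therefore yields K_{4} as a minor, and since treewidth is minor-monotone, tw(G) ≥ tw(K_{4}) = 3. Combining the bounds, tw(G) = 3.

3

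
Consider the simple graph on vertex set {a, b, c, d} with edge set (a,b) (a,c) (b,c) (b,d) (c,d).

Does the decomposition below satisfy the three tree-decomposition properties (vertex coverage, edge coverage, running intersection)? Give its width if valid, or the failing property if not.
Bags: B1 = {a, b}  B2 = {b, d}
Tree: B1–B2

No — vertex c appears in no bag.

A tree decomposition must satisfy three properties: every vertex lies in some bag; for every edge, both endpoints lie together in some bag; and for every vertex, the bags containing it form a connected subtree. Here vertex c appears in no bag, so the decomposition is invalid.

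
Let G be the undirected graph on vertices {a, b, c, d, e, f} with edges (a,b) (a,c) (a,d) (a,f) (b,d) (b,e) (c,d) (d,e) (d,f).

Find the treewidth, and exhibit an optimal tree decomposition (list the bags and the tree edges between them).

Each bag holds 3 vertices, so the decomposition has width 2, which upper-bounds the treewidth. For the lower bound, the 3 vertices {b, d, e} are pairwise adjacent, and any tree decomposition puts a clique entirely inside one bag — forcing width ≥ 2. Hence tw(G) = 2 exactly.

Treewidth 2.
One optimal decomposition is:
Bags: B1 = {a, c, d}  B2 = {a, b, d}  B3 = {a, d, f}  B4 = {b, d, e}
Tree: B1–B2, B1–B3, B2–B4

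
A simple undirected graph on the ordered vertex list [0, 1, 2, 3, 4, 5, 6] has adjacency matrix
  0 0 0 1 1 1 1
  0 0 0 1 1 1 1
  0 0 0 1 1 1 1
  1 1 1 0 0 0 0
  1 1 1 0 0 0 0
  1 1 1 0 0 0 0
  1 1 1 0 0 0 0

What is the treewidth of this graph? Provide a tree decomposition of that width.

Treewidth 3.
One such decomposition:
Bags: B1 = {0, 1, 2, 6}  B2 = {0, 1, 2, 5}  B3 = {0, 1, 2, 4}  B4 = {0, 1, 2, 3}
Tree: B1–B2, B2–B3, B3–B4

Every bag has size at most 4, so the width is 4 − 1 = 3 and tw(G) ≤ 3. For the lower bound: the 4 vertex sets {0,6}, {2,5}, {1}, {4} are disjoint, each induces a connected subgraph, and every pair is joined by at least one edge of G. Contracting each set to a single vertex therefore yields K_{4} as a minor, and since treewidth is minor-monotone, tw(G) ≥ tw(K_{4}) = 3. Combining the bounds, tw(G) = 3.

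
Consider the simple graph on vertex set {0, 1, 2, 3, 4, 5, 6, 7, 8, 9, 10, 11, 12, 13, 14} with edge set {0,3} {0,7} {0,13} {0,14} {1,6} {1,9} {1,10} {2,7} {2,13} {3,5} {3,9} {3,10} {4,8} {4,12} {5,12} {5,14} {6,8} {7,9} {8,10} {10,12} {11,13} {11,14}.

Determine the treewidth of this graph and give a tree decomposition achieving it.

Treewidth 3.
One optimal decomposition is:
Bags: B1 = {2, 7, 11, 13}  B2 = {0, 7, 11, 13}  B3 = {0, 7, 11, 14}  B4 = {0, 7, 9, 14}  B5 = {0, 3, 9, 14}  B6 = {3, 5, 9, 14}  B7 = {1, 3, 5, 9}  B8 = {1, 3, 5, 10}  B9 = {1, 5, 10, 12}  B10 = {1, 6, 10, 12}  B11 = {6, 8, 10, 12}  B12 = {4, 6, 8, 12}
Tree: B1–B2, B2–B3, B3–B4, B4–B5, B5–B6, B6–B7, B7–B8, B8–B9, B9–B10, B10–B11, B11–B12

The largest bag has 4 vertices, giving width 3; this decomposition certifies tw(G) ≤ 3. For the lower bound: the 4 vertex sets {2,11,13}, {7}, {0}, {3,5,9,14} are disjoint, each induces a connected subgraph, and every pair is joined by at least one edge of G. Contracting each set to a single vertex therefore yields K_{4} as a minor, and since treewidth is minor-monotone, tw(G) ≥ tw(K_{4}) = 3. Therefore the treewidth is 3.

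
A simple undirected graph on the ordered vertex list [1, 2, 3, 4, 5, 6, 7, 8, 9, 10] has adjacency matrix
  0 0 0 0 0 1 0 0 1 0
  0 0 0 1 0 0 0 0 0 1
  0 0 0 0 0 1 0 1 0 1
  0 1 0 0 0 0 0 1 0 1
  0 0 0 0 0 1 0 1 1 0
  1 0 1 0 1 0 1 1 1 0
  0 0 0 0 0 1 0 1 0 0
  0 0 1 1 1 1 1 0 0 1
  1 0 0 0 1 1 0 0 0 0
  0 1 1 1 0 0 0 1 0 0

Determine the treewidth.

2

A width-2 tree decomposition is:
Bags: B1 = {3, 8, 10}  B2 = {4, 8, 10}  B3 = {2, 4, 10}  B4 = {3, 6, 8}  B5 = {5, 6, 8}  B6 = {5, 6, 9}  B7 = {6, 7, 8}  B8 = {1, 6, 9}
Tree: B1–B2, B2–B3, B1–B4, B4–B5, B5–B6, B5–B7, B6–B8
Each bag holds 3 vertices, so the decomposition has width 2, which upper-bounds the treewidth. Conversely, {2, 4, 10} is a clique of size 3, and the vertices of any clique must share a bag in every tree decomposition; so some bag has ≥ 3 vertices and tw(G) ≥ 2. Therefore the treewidth is 2.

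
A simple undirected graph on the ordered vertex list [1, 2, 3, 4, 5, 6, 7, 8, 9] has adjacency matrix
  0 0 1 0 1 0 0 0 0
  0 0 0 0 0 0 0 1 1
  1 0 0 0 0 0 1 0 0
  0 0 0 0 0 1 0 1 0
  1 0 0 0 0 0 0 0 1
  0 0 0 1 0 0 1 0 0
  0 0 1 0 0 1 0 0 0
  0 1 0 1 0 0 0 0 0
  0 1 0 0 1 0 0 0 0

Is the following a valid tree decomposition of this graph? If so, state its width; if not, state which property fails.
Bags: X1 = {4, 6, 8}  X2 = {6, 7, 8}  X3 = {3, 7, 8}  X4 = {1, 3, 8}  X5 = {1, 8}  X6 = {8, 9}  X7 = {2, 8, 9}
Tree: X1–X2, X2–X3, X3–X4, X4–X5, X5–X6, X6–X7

No — vertex 5 appears in no bag.

A tree decomposition must satisfy three properties: every vertex lies in some bag; for every edge, both endpoints lie together in some bag; and for every vertex, the bags containing it form a connected subtree. Here vertex 5 appears in no bag, so the decomposition is invalid.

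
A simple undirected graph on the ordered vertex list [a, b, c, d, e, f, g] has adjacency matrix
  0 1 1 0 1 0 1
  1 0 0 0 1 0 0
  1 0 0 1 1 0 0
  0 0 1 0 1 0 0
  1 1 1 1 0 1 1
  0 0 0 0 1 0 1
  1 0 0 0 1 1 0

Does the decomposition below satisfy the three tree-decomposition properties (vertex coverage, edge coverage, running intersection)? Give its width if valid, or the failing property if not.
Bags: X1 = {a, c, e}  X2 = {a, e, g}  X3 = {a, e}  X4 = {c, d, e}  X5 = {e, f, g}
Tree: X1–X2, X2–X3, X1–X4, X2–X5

A tree decomposition must satisfy three properties: every vertex lies in some bag; for every edge, both endpoints lie together in some bag; and for every vertex, the bags containing it form a connected subtree. Here vertex b appears in no bag, so the decomposition is invalid.

No — vertex b appears in no bag.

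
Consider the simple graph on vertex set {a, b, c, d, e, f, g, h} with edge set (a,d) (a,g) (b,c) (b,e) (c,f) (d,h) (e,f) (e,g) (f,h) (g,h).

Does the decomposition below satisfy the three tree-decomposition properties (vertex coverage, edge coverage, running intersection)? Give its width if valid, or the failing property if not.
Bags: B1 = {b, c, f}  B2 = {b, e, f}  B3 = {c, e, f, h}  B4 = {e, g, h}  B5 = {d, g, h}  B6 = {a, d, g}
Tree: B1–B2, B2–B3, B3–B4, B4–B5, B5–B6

A tree decomposition must satisfy three properties: every vertex lies in some bag; for every edge, both endpoints lie together in some bag; and for every vertex, the bags containing it form a connected subtree. Here bags containing vertex c are not connected in the tree, so the decomposition is invalid.

No — bags containing vertex c are not connected in the tree.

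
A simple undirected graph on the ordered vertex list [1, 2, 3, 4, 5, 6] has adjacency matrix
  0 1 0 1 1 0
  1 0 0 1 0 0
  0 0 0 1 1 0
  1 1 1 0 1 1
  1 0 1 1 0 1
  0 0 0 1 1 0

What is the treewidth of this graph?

A width-2 tree decomposition is:
Bags: B1 = {4, 5, 6}  B2 = {1, 4, 5}  B3 = {1, 2, 4}  B4 = {3, 4, 5}
Tree: B1–B2, B2–B3, B2–B4
Each bag holds 3 vertices, so the decomposition has width 2, which upper-bounds the treewidth. For the lower bound, the 3 vertices {1, 2, 4} are pairwise adjacent, and any tree decomposition puts a clique entirely inside one bag — forcing width ≥ 2. Therefore the treewidth is 2.

2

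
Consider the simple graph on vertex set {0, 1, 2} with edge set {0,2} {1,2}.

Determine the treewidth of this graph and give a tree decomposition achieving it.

The largest bag has 2 vertices, giving width 1; this decomposition certifies tw(G) ≤ 1. Any graph with an edge has treewidth ≥ 1, and G has the edge 1–2. Hence tw(G) = 1 exactly.

Treewidth 1.
Bags: B1 = {1, 2}  B2 = {0, 2}
Tree: B1–B2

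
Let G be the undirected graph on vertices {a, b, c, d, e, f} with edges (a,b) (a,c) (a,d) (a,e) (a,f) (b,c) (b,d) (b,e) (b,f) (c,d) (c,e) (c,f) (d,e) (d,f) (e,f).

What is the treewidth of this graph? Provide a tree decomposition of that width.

With just one bag of size 6, the width is 6 − 1 = 5, so tw(G) ≤ 5. For the lower bound, the 6 vertices {a, b, c, d, e, f} are pairwise adjacent, and any tree decomposition puts a clique entirely inside one bag — forcing width ≥ 5. Hence tw(G) = 5 exactly.

Treewidth 5.
One optimal decomposition is:
Bags: B1 = {a, b, c, d, e, f}
Tree: (single bag)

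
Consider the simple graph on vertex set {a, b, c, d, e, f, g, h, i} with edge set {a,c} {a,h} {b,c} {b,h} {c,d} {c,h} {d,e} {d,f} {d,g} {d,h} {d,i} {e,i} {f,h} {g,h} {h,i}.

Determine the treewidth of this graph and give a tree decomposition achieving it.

The largest bag has 3 vertices, giving width 2; this decomposition certifies tw(G) ≤ 2. On the other hand G contains the 3-clique {d, e, i}. A clique must lie in a single bag of any decomposition, so no decomposition can have width below 2. Combining the bounds, tw(G) = 2.

Treewidth 2.
Bags: B1 = {b, c, h}  B2 = {c, d, h}  B3 = {d, h, i}  B4 = {a, c, h}  B5 = {d, f, h}  B6 = {d, e, i}  B7 = {d, g, h}
Tree: B1–B2, B2–B3, B2–B4, B2–B5, B3–B6, B3–B7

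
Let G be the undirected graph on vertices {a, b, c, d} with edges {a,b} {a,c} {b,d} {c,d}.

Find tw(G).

A width-2 tree decomposition is:
Bags: B1 = {a, b, c}  B2 = {b, c, d}
Tree: B1–B2
The largest bag has 3 vertices, giving width 2; this decomposition certifies tw(G) ≤ 2. For the lower bound, G contains the cycle c–a–b–d–c, so G is not a forest; only forests have treewidth ≤ 1, hence tw(G) ≥ 2. Therefore the treewidth is 2.

2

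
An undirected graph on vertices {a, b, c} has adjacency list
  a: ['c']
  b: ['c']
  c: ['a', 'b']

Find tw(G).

A width-1 tree decomposition is:
Bags: B1 = {b, c}  B2 = {a, c}
Tree: B1–B2
Each bag holds 2 vertices, so the decomposition has width 1, which upper-bounds the treewidth. G has an edge, so its treewidth is at least 1. Therefore the treewidth is 1.

1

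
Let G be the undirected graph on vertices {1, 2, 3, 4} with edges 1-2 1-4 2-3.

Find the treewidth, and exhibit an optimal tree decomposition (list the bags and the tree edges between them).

Every bag has size at most 2, so the width is 2 − 1 = 1 and tw(G) ≤ 1. Since G has at least one edge (e.g. 4–1), it is not an edgeless graph, so tw(G) ≥ 1. Combining the bounds, tw(G) = 1.

Treewidth 1.
Bags: B1 = {1, 4}  B2 = {1, 2}  B3 = {2, 3}
Tree: B1–B2, B2–B3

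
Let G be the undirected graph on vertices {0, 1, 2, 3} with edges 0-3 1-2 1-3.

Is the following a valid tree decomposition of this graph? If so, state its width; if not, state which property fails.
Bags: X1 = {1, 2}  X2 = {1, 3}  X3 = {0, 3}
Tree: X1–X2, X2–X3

Checking the three conditions: (i) the bags cover all of {0, 1, 2, 3}; (ii) for each edge, some bag contains both endpoints; (iii) the bags containing any fixed vertex form a subtree. All hold, so the decomposition is valid with width 2 − 1 = 1.

Yes; width 1.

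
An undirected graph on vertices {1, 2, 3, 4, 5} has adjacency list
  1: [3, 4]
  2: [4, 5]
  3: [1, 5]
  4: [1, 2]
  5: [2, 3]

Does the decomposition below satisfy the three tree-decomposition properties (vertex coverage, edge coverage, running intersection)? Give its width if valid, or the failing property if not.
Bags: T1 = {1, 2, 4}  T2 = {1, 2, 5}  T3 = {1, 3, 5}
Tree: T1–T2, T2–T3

Checking the three conditions: (i) the bags cover all of {1, 2, 3, 4, 5}; (ii) for each edge, some bag contains both endpoints; (iii) the bags containing any fixed vertex form a subtree. All hold, so the decomposition is valid with width 3 − 1 = 2.

Yes; width 2.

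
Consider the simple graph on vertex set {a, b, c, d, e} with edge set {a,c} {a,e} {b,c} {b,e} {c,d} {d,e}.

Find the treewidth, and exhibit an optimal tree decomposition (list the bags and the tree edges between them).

Each bag holds 3 vertices, so the decomposition has width 2, which upper-bounds the treewidth. For the lower bound, G contains the cycle a–c–b–e–a, so G is not a forest; only forests have treewidth ≤ 1, hence tw(G) ≥ 2. Therefore the treewidth is 2.

Treewidth 2.
One such decomposition:
Bags: B1 = {a, c, e}  B2 = {b, c, e}  B3 = {c, d, e}
Tree: B1–B2, B2–B3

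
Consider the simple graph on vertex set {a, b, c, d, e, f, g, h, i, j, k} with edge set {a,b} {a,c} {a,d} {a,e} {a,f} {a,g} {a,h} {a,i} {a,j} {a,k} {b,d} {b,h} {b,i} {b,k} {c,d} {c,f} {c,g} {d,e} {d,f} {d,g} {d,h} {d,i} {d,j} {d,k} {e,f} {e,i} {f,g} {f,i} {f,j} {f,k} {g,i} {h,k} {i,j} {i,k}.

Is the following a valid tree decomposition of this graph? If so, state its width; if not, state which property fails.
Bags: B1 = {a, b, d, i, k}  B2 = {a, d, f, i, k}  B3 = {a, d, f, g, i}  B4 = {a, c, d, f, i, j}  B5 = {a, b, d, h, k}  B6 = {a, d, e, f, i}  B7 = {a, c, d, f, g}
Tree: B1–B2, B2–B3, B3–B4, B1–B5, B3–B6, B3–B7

No — bags containing vertex c are not connected in the tree.

A tree decomposition must satisfy three properties: every vertex lies in some bag; for every edge, both endpoints lie together in some bag; and for every vertex, the bags containing it form a connected subtree. Here bags containing vertex c are not connected in the tree, so the decomposition is invalid.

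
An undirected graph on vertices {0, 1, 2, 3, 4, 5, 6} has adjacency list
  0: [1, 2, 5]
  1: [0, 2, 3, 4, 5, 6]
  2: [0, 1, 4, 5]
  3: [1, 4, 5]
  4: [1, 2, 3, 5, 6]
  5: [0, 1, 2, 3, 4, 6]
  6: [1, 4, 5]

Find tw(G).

3

A width-3 tree decomposition is:
Bags: B1 = {0, 1, 2, 5}  B2 = {1, 2, 4, 5}  B3 = {1, 4, 5, 6}  B4 = {1, 3, 4, 5}
Tree: B1–B2, B2–B3, B3–B4
Every bag has size at most 4, so the width is 4 − 1 = 3 and tw(G) ≤ 3. For the lower bound, the 4 vertices {0, 1, 2, 5} are pairwise adjacent, and any tree decomposition puts a clique entirely inside one bag — forcing width ≥ 3. Therefore the treewidth is 3.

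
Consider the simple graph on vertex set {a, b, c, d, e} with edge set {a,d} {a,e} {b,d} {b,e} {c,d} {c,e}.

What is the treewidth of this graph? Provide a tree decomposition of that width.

Each bag holds 3 vertices, so the decomposition has width 2, which upper-bounds the treewidth. The edges d–a–e–c–d form a cycle, so G is not a tree and its treewidth is at least 2. The upper and lower bounds meet at 2, so that is the treewidth.

Treewidth 2.
One optimal decomposition is:
Bags: B1 = {a, d, e}  B2 = {c, d, e}  B3 = {b, d, e}
Tree: B1–B2, B2–B3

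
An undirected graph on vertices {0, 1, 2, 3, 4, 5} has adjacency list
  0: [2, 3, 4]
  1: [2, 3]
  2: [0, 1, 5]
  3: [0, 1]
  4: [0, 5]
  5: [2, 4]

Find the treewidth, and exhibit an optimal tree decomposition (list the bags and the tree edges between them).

Treewidth 2.
One such decomposition:
Bags: B1 = {0, 1, 3}  B2 = {0, 1, 2}  B3 = {0, 2, 4}  B4 = {2, 4, 5}
Tree: B1–B2, B2–B3, B3–B4

The largest bag has 3 vertices, giving width 2; this decomposition certifies tw(G) ≤ 2. Since 3–1–2–0–3 is a cycle in G, G is not acyclic. Forests are exactly the graphs of treewidth ≤ 1, so tw(G) ≥ 2. Hence tw(G) = 2 exactly.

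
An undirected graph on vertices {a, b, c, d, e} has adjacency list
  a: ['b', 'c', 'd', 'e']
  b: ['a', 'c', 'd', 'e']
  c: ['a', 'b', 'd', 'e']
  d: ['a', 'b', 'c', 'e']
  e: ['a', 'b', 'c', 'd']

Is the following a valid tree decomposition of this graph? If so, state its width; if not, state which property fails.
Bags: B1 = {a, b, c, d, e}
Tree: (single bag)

Yes; width 4.

Vertex coverage: the bags together contain {a, b, c, d, e}, the full vertex set. Edge coverage: each edge of G has both endpoints in at least one bag. Running intersection: for every vertex, the bags containing it form a connected subtree. All three properties hold, so this is a valid tree decomposition of width max|bag| − 1 = 4, and hence tw(G) ≤ 4.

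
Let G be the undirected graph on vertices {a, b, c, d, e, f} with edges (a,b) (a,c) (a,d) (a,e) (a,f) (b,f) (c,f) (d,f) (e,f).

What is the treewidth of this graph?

A width-2 tree decomposition is:
Bags: B1 = {a, c, f}  B2 = {a, b, f}  B3 = {a, e, f}  B4 = {a, d, f}
Tree: B1–B2, B2–B3, B1–B4
The largest bag has 3 vertices, giving width 2; this decomposition certifies tw(G) ≤ 2. On the other hand G contains the 3-clique {a, d, f}. A clique must lie in a single bag of any decomposition, so no decomposition can have width below 2. Combining the bounds, tw(G) = 2.

2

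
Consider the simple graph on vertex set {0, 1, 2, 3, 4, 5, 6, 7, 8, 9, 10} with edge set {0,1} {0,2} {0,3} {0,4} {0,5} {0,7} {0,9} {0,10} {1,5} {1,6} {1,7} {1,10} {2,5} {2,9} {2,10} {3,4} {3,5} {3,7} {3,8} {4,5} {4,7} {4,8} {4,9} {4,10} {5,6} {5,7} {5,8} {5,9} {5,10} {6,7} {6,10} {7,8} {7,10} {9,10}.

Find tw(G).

4

A width-4 tree decomposition is:
Bags: B1 = {1, 5, 6, 7, 10}  B2 = {0, 1, 5, 7, 10}  B3 = {0, 4, 5, 7, 10}  B4 = {0, 3, 4, 5, 7}  B5 = {0, 4, 5, 9, 10}  B6 = {0, 2, 5, 9, 10}  B7 = {3, 4, 5, 7, 8}
Tree: B1–B2, B2–B3, B3–B4, B3–B5, B5–B6, B4–B7
The largest bag has 5 vertices, giving width 4; this decomposition certifies tw(G) ≤ 4. On the other hand G contains the 5-clique {0, 1, 5, 7, 10}. A clique must lie in a single bag of any decomposition, so no decomposition can have width below 4. Combining the bounds, tw(G) = 4.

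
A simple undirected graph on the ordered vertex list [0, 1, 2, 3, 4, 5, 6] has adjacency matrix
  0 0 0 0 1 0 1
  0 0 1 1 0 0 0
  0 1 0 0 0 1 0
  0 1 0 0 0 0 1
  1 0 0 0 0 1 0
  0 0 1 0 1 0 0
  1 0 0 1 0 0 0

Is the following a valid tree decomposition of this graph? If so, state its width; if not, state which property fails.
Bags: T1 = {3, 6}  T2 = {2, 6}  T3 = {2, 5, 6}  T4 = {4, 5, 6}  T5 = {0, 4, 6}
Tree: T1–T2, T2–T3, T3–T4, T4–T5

A tree decomposition must satisfy three properties: every vertex lies in some bag; for every edge, both endpoints lie together in some bag; and for every vertex, the bags containing it form a connected subtree. Here vertex 1 appears in no bag, so the decomposition is invalid.

No — vertex 1 appears in no bag.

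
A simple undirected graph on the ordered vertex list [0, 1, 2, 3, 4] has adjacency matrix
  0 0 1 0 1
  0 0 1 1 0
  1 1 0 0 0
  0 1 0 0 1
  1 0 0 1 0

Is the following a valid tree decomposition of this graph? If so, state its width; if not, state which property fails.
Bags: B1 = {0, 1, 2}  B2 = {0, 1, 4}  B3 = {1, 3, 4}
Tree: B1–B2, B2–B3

Yes; width 2.

Every vertex of G appears in some bag (union = {0, 1, 2, 3, 4}); every edge is covered by a bag; and for each vertex v the set of bags containing v is connected in the bag tree. The decomposition is therefore valid. The largest bag has 3 vertices, so the width is 2.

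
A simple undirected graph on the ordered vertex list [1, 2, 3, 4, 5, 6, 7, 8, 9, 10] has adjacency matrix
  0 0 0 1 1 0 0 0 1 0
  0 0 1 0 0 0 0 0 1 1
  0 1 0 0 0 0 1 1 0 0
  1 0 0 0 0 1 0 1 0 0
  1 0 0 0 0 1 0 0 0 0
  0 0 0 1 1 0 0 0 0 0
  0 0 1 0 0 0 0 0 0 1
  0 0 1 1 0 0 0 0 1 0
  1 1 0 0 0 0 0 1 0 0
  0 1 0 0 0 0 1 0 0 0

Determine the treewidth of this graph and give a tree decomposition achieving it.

Treewidth 2.
One such decomposition:
Bags: B1 = {4, 5, 6}  B2 = {1, 4, 5}  B3 = {1, 4, 8}  B4 = {1, 8, 9}  B5 = {3, 8, 9}  B6 = {2, 3, 9}  B7 = {2, 3, 7}  B8 = {2, 7, 10}
Tree: B1–B2, B2–B3, B3–B4, B4–B5, B5–B6, B6–B7, B7–B8

Each bag holds 3 vertices, so the decomposition has width 2, which upper-bounds the treewidth. The edges 6–5–1–4–6 form a cycle, so G is not a tree and its treewidth is at least 2. The upper and lower bounds meet at 2, so that is the treewidth.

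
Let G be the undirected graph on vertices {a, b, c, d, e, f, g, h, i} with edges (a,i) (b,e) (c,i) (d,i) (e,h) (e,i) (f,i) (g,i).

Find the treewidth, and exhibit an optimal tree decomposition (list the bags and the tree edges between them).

Each bag holds 2 vertices, so the decomposition has width 1, which upper-bounds the treewidth. G has an edge, so its treewidth is at least 1. Combining the bounds, tw(G) = 1.

Treewidth 1.
Bags: B1 = {d, i}  B2 = {g, i}  B3 = {e, i}  B4 = {a, i}  B5 = {e, h}  B6 = {c, i}  B7 = {f, i}  B8 = {b, e}
Tree: B1–B2, B1–B3, B1–B4, B3–B5, B1–B6, B1–B7, B3–B8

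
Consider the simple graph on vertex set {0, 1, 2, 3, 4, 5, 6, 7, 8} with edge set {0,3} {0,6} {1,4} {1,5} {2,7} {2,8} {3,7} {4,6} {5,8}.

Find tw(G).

A width-2 tree decomposition is:
Bags: B1 = {0, 3, 7}  B2 = {0, 2, 7}  B3 = {0, 2, 8}  B4 = {0, 5, 8}  B5 = {0, 1, 5}  B6 = {0, 1, 4}  B7 = {0, 4, 6}
Tree: B1–B2, B2–B3, B3–B4, B4–B5, B5–B6, B6–B7
The largest bag has 3 vertices, giving width 2; this decomposition certifies tw(G) ≤ 2. The edges 0–3–7–2–8–5–1–4–6–0 form a cycle, so G is not a tree and its treewidth is at least 2. Combining the bounds, tw(G) = 2.

2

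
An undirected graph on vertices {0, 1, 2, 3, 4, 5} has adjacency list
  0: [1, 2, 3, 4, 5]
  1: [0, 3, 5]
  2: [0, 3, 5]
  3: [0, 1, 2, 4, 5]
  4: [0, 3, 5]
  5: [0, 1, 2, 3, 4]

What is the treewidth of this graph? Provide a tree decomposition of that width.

Treewidth 3.
Bags: B1 = {0, 1, 3, 5}  B2 = {0, 3, 4, 5}  B3 = {0, 2, 3, 5}
Tree: B1–B2, B1–B3

Every bag has size at most 4, so the width is 4 − 1 = 3 and tw(G) ≤ 3. Conversely, {0, 1, 3, 5} is a clique of size 4, and the vertices of any clique must share a bag in every tree decomposition; so some bag has ≥ 4 vertices and tw(G) ≥ 3. Combining the bounds, tw(G) = 3.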